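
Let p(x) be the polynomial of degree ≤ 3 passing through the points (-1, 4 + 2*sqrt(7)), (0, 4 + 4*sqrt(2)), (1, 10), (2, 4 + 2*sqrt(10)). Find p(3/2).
-5*sqrt(2)/4 + sqrt(7)/8 + 5*sqrt(10)/8 + 77/8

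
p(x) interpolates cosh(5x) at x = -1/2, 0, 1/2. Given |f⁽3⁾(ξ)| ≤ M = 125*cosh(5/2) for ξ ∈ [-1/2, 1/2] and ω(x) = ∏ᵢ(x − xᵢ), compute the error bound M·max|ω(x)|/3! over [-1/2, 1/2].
125*sqrt(3)*cosh(5/2)/216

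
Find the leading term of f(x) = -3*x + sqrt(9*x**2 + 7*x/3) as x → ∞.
7/18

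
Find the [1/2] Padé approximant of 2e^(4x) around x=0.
(8*x/3 + 2)/(8*x**2/3 - 8*x/3 + 1)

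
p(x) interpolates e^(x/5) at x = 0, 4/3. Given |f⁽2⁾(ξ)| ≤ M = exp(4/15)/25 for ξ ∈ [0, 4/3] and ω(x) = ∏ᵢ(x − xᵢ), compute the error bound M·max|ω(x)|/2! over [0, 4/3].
2*exp(4/15)/225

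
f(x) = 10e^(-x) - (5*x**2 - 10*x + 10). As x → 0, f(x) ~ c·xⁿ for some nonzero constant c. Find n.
3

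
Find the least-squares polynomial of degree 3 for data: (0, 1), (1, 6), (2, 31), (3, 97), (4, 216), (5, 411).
127/126 + (113/756)x + (437/252)x² + (79/27)x³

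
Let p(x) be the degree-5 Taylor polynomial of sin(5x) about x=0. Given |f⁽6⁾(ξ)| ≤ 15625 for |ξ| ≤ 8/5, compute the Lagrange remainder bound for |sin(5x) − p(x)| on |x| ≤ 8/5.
16384/45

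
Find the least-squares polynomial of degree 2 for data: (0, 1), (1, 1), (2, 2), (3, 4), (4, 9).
41/35 + (-87/70)x + (11/14)x²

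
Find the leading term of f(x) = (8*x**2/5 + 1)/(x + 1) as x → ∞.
8*x/5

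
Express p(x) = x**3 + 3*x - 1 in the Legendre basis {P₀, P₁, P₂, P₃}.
-P₀ + (18/5)P₁ + (2/5)P₃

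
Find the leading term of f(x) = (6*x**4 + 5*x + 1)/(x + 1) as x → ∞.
6*x**3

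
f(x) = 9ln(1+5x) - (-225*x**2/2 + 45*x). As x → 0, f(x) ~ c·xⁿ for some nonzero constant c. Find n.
3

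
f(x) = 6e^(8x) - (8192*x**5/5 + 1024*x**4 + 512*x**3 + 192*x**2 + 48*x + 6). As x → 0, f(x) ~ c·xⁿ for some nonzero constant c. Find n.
6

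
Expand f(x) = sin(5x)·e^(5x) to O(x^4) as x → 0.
5*x + 25*x**2 + 125*x**3/3 + O(x**4)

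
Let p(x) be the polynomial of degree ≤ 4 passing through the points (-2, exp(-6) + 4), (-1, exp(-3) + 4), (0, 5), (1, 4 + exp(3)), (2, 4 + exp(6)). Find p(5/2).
5*(-84*exp(9) - 36*exp(3) + 7 + 178*exp(6) + 63*exp(12))*exp(-6)/128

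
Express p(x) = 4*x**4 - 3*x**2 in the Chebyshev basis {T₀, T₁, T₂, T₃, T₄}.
(1/2)T₂ + (1/2)T₄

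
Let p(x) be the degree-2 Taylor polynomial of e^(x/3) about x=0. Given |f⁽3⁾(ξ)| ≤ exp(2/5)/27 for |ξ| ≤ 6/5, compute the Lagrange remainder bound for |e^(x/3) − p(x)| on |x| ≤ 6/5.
4*exp(2/5)/375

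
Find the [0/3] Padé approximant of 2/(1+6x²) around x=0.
2/(6*x**2 + 1)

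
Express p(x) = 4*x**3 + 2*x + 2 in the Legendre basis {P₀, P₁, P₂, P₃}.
(2)P₀ + (22/5)P₁ + (8/5)P₃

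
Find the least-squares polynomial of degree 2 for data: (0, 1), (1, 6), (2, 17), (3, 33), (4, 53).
4/5 + (31/10)x + (5/2)x²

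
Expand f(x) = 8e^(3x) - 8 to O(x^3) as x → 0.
24*x + 36*x**2 + O(x**3)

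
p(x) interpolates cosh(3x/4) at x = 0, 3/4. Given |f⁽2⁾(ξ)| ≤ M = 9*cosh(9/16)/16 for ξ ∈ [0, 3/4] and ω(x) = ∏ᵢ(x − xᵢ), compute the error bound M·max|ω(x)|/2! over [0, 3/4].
81*cosh(9/16)/2048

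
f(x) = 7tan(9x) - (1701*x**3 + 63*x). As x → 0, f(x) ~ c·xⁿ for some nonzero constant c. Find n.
5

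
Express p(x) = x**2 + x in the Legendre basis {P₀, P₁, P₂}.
(1/3)P₀ + P₁ + (2/3)P₂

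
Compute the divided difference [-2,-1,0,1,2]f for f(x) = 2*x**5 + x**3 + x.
0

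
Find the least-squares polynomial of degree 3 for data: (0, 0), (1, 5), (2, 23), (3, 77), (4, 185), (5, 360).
5/14 + (41/28)x + (-25/28)x² + (3)x³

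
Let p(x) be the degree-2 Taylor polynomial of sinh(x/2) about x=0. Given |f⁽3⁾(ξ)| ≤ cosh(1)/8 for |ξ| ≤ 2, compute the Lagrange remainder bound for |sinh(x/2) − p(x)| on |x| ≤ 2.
cosh(1)/6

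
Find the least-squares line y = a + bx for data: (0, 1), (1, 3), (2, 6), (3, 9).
a = 7/10, b = 27/10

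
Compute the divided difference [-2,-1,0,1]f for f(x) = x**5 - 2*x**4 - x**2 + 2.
9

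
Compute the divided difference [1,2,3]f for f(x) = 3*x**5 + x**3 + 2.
276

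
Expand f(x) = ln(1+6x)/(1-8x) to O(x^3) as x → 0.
6*x + 30*x**2 + O(x**3)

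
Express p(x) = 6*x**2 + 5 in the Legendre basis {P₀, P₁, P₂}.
(7)P₀ + (4)P₂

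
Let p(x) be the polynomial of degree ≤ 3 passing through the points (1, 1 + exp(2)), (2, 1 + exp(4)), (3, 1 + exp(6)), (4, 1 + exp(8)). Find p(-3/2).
-105*exp(8)/16 - 495*exp(4)/16 + 1 + 231*exp(2)/16 + 385*exp(6)/16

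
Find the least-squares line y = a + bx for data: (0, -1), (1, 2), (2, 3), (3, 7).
a = -1, b = 5/2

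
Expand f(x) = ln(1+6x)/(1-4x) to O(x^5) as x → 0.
6*x + 6*x**2 + 96*x**3 + 60*x**4 + O(x**5)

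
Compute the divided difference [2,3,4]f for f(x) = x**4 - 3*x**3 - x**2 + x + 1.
27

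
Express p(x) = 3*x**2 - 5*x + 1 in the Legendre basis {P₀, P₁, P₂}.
(2)P₀ + (-5)P₁ + (2)P₂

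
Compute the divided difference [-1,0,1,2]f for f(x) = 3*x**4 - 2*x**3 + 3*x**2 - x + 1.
4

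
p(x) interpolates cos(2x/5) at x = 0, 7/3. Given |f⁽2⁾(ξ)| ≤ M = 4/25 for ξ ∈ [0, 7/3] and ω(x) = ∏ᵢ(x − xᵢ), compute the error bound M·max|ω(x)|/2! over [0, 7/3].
49/450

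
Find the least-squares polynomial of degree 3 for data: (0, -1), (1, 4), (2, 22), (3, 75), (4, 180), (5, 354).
-101/126 + (2105/756)x + (-106/63)x² + (331/108)x³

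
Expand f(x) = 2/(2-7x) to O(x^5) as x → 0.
1 + 7*x/2 + 49*x**2/4 + 343*x**3/8 + 2401*x**4/16 + O(x**5)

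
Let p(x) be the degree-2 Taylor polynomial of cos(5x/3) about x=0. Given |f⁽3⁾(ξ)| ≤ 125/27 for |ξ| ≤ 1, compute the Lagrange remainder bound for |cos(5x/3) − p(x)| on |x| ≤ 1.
125/162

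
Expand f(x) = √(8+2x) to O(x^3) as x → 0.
2*sqrt(2) + sqrt(2)*x/4 - sqrt(2)*x**2/64 + O(x**3)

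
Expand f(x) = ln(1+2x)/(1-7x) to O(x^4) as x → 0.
2*x + 12*x**2 + 260*x**3/3 + O(x**4)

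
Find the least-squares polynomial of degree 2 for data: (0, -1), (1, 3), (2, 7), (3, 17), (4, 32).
-2/5 + (2)x²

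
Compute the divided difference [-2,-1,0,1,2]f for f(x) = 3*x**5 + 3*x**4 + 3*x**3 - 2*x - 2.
3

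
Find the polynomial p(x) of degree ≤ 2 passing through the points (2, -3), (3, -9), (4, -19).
-2*x**2 + 4*x - 3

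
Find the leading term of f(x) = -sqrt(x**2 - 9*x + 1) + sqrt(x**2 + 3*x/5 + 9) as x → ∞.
24/5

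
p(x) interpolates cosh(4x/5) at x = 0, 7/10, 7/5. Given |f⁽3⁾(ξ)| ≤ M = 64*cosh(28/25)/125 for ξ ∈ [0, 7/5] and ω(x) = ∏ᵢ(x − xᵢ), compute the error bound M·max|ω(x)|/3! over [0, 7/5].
2744*sqrt(3)*cosh(28/25)/421875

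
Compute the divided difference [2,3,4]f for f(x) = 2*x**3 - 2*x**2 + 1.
16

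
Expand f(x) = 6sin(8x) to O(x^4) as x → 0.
48*x - 512*x**3 + O(x**4)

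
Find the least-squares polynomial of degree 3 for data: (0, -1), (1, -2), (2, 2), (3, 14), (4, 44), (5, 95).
-19/18 + (-59/108)x + (-41/36)x² + (55/54)x³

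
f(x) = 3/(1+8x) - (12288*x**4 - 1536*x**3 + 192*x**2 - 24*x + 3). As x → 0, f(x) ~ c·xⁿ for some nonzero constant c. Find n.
5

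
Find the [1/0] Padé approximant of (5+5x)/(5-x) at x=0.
6*x/5 + 1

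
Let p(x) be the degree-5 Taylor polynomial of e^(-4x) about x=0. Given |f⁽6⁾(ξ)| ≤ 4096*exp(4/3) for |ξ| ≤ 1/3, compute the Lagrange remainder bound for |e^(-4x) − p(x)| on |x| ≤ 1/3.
256*exp(4/3)/32805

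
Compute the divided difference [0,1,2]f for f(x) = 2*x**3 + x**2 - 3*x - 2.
7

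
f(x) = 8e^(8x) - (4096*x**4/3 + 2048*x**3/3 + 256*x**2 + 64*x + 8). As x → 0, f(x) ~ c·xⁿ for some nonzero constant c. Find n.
5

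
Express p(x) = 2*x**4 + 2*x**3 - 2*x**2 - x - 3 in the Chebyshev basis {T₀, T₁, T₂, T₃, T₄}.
(-13/4)T₀ + (1/2)T₁ + (1/2)T₃ + (1/4)T₄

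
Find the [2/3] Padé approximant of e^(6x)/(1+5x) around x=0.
(222*x**2/65 + 201*x/65 + 1)/(876*x**3/65 - 759*x**2/65 + 136*x/65 + 1)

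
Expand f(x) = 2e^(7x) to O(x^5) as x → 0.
2 + 14*x + 49*x**2 + 343*x**3/3 + 2401*x**4/12 + O(x**5)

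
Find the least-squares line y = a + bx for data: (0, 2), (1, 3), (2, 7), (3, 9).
a = 3/2, b = 5/2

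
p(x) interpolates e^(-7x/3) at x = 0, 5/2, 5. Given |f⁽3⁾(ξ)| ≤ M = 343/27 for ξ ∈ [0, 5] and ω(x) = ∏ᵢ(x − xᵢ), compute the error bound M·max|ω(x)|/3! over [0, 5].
42875*sqrt(3)/5832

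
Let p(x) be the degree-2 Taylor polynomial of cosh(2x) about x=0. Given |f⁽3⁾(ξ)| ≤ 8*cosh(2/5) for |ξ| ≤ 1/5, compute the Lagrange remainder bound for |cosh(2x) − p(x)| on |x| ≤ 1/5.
4*cosh(2/5)/375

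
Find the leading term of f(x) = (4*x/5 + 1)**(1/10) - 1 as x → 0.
2*x/25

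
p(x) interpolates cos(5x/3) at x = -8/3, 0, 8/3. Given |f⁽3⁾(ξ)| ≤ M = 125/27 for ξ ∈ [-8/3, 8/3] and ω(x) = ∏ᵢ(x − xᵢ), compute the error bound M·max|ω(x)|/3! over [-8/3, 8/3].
64000*sqrt(3)/19683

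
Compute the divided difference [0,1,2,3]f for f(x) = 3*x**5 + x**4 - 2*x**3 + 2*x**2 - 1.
79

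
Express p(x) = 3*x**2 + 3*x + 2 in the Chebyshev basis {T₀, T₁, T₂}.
(7/2)T₀ + (3)T₁ + (3/2)T₂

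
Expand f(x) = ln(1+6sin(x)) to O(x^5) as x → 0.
6*x - 18*x**2 + 71*x**3 - 318*x**4 + O(x**5)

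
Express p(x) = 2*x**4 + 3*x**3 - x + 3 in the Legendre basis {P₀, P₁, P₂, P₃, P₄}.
(17/5)P₀ + (4/5)P₁ + (8/7)P₂ + (6/5)P₃ + (16/35)P₄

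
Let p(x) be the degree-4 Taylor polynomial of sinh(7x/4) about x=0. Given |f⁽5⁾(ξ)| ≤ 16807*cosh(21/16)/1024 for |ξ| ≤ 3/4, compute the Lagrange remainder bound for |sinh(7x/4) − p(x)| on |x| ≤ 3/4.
1361367*cosh(21/16)/41943040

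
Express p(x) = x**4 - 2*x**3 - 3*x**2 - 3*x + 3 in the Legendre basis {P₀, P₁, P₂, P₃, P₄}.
(11/5)P₀ + (-21/5)P₁ + (-10/7)P₂ + (-4/5)P₃ + (8/35)P₄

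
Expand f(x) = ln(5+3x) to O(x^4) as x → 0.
log(5) + 3*x/5 - 9*x**2/50 + 9*x**3/125 + O(x**4)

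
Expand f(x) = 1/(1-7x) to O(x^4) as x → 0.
1 + 7*x + 49*x**2 + 343*x**3 + O(x**4)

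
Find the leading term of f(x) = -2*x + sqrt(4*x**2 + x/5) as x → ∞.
1/20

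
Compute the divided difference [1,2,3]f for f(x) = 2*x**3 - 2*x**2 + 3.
10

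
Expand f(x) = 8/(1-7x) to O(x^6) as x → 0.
8 + 56*x + 392*x**2 + 2744*x**3 + 19208*x**4 + 134456*x**5 + O(x**6)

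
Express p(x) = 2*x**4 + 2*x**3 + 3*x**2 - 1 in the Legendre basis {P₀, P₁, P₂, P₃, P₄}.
(2/5)P₀ + (6/5)P₁ + (22/7)P₂ + (4/5)P₃ + (16/35)P₄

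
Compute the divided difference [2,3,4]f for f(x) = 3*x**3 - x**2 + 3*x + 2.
26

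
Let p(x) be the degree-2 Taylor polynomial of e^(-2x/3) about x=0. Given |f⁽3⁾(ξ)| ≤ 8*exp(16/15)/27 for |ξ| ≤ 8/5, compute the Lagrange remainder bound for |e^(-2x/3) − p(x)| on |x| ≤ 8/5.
2048*exp(16/15)/10125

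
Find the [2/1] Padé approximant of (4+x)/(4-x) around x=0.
(x/4 + 1)/(1 - x/4)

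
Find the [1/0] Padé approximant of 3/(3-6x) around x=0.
2*x + 1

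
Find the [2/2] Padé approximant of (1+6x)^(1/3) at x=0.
(28*x**2/3 + 7*x + 1)/(10*x**2/3 + 5*x + 1)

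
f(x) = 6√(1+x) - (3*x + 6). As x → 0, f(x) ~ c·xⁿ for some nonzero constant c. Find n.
2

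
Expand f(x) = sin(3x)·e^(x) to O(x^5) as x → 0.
3*x + 3*x**2 - 3*x**3 - 4*x**4 + O(x**5)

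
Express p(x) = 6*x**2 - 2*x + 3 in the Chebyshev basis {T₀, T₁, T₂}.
(6)T₀ + (-2)T₁ + (3)T₂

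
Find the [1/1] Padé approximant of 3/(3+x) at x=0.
1/(x/3 + 1)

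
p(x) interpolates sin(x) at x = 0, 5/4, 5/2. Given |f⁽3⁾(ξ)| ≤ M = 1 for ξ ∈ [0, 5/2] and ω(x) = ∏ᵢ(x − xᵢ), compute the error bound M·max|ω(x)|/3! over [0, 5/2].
125*sqrt(3)/1728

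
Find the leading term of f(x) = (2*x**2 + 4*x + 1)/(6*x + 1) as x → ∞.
x/3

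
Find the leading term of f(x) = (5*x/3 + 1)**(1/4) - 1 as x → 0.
5*x/12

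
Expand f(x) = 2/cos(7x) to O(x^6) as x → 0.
2 + 49*x**2 + 12005*x**4/12 + O(x**6)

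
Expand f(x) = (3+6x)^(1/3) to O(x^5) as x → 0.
3**(1/3) + 2*3**(1/3)*x/3 - 4*3**(1/3)*x**2/9 + 40*3**(1/3)*x**3/81 - 160*3**(1/3)*x**4/243 + O(x**5)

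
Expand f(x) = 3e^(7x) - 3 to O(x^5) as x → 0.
21*x + 147*x**2/2 + 343*x**3/2 + 2401*x**4/8 + O(x**5)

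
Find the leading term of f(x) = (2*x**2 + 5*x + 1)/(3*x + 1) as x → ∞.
2*x/3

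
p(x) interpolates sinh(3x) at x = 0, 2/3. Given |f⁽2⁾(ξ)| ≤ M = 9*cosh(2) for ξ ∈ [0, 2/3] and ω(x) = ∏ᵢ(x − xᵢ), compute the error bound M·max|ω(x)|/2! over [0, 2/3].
cosh(2)/2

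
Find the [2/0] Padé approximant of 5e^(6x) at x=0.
90*x**2 + 30*x + 5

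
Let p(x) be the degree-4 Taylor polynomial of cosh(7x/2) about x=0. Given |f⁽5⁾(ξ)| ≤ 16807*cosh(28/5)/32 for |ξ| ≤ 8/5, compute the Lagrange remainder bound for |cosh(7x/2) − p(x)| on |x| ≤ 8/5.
2151296*cosh(28/5)/46875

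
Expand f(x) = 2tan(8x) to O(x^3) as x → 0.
16*x + O(x**3)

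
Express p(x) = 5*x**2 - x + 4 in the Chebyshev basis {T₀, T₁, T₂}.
(13/2)T₀ - T₁ + (5/2)T₂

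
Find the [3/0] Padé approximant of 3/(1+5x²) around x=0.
3 - 15*x**2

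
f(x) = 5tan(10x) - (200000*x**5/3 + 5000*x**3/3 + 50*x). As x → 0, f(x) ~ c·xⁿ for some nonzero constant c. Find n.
7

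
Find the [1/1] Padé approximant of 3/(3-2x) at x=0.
1/(1 - 2*x/3)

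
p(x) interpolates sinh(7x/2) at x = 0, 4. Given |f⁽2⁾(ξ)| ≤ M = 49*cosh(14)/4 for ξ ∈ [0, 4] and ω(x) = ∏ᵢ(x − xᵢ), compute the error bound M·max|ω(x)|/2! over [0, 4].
49*cosh(14)/2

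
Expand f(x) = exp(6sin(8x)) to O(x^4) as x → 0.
1 + 48*x + 1152*x**2 + 17920*x**3 + O(x**4)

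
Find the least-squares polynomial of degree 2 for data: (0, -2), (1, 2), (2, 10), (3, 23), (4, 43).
-12/7 + (37/70)x + (37/14)x²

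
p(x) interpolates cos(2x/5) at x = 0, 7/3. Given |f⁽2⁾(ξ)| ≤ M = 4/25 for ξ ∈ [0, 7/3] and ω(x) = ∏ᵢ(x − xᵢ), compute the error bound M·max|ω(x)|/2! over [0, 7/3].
49/450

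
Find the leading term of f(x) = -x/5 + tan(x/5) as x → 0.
x**3/375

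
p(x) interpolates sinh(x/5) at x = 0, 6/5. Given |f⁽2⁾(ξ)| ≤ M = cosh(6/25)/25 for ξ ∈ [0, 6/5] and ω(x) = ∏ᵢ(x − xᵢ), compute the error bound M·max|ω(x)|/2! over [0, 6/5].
9*cosh(6/25)/1250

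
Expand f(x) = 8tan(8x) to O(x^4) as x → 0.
64*x + 4096*x**3/3 + O(x**4)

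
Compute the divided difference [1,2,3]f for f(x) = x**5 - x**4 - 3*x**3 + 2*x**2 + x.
49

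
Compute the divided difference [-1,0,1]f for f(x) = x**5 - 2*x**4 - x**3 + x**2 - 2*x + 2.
-1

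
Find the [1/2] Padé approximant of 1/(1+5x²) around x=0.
1/(5*x**2 + 1)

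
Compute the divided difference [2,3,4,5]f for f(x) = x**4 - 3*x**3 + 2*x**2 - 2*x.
11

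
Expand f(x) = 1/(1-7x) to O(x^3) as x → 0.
1 + 7*x + 49*x**2 + O(x**3)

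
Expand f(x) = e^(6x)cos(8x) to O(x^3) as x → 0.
1 + 6*x - 14*x**2 + O(x**3)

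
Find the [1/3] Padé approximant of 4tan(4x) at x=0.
16*x/(1 - 16*x**2/3)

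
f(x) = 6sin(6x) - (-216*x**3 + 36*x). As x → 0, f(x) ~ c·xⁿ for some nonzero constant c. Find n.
5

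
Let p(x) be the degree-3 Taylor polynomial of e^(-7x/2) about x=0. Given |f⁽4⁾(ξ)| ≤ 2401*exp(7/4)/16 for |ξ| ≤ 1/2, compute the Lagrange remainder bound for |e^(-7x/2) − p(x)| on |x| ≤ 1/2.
2401*exp(7/4)/6144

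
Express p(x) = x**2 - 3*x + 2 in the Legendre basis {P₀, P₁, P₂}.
(7/3)P₀ + (-3)P₁ + (2/3)P₂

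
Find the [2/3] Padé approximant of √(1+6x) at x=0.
(63*x**2/4 + 42*x/5 + 1)/(-27*x**3/20 + 81*x**2/20 + 27*x/5 + 1)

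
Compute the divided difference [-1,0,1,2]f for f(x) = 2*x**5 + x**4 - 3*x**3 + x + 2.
9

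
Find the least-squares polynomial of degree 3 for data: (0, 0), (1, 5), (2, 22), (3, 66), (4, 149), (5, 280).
3/14 + (33/28)x + (27/28)x² + (2)x³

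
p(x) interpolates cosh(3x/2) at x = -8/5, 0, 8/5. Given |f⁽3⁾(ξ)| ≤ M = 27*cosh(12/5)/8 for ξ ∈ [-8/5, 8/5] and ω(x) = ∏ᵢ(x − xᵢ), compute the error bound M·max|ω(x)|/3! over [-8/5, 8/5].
64*sqrt(3)*cosh(12/5)/125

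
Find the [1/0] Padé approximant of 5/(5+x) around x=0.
1 - x/5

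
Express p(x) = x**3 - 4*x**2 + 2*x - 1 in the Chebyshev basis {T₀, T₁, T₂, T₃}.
(-3)T₀ + (11/4)T₁ + (-2)T₂ + (1/4)T₃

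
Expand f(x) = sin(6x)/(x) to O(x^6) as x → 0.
6 - 36*x**2 + 324*x**4/5 + O(x**6)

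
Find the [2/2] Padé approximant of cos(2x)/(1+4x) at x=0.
(-43*x**2/21 + 2*x/21 + 1)/(x**2/3 + 86*x/21 + 1)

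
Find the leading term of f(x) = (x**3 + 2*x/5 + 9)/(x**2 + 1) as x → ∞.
x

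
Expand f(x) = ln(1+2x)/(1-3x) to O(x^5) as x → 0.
2*x + 4*x**2 + 44*x**3/3 + 40*x**4 + O(x**5)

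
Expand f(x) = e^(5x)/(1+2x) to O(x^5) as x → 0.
1 + 3*x + 13*x**2/2 + 47*x**3/6 + 83*x**4/8 + O(x**5)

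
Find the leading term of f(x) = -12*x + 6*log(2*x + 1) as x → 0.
-12*x**2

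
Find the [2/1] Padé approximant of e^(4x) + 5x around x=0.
(-4*x**2 + 23*x/3 + 1)/(1 - 4*x/3)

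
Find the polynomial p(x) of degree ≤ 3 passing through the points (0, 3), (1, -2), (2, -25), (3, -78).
-2*x**3 - 3*x**2 + 3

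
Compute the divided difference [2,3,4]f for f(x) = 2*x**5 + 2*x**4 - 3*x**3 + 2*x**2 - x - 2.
655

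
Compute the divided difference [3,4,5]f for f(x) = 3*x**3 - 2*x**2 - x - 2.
34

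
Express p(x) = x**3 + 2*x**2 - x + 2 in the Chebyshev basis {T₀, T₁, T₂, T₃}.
(3)T₀ + (-1/4)T₁ + T₂ + (1/4)T₃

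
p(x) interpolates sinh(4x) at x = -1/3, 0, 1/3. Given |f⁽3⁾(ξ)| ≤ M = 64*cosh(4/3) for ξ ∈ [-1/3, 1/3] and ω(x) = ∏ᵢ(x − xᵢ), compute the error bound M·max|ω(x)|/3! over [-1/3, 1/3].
64*sqrt(3)*cosh(4/3)/729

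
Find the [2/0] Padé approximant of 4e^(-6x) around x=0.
72*x**2 - 24*x + 4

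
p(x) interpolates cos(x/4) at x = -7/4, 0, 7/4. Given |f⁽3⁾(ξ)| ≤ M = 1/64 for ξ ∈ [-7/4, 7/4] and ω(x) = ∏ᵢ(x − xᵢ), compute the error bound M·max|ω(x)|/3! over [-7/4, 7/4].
343*sqrt(3)/110592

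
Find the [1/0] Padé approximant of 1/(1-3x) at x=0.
3*x + 1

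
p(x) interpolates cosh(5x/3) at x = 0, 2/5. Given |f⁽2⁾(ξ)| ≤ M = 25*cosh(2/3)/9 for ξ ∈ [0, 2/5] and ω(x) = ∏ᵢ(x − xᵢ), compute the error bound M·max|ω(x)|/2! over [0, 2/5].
cosh(2/3)/18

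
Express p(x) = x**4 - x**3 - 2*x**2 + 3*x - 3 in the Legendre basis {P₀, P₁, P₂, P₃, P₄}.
(-52/15)P₀ + (12/5)P₁ + (-16/21)P₂ + (-2/5)P₃ + (8/35)P₄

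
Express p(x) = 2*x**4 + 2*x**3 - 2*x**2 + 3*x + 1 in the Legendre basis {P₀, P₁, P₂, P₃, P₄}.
(11/15)P₀ + (21/5)P₁ + (-4/21)P₂ + (4/5)P₃ + (16/35)P₄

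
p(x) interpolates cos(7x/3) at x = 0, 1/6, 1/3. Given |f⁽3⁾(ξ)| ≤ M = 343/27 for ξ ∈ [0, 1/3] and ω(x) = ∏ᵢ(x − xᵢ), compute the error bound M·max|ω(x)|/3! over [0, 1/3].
343*sqrt(3)/157464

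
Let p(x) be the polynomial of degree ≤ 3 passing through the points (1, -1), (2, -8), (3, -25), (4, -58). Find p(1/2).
5/8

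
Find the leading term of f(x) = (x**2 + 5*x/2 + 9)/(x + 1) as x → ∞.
x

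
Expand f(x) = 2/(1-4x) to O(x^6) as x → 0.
2 + 8*x + 32*x**2 + 128*x**3 + 512*x**4 + 2048*x**5 + O(x**6)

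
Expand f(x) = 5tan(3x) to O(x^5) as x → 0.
15*x + 45*x**3 + O(x**5)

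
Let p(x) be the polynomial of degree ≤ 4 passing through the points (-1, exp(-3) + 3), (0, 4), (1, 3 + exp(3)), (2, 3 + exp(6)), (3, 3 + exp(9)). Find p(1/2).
(-5 + (-20*exp(6) + 444 + 90*exp(3) + 3*exp(9))*exp(3))*exp(-3)/128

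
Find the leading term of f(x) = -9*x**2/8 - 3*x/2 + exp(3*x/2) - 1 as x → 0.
9*x**3/16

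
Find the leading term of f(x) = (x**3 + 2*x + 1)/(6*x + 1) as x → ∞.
x**2/6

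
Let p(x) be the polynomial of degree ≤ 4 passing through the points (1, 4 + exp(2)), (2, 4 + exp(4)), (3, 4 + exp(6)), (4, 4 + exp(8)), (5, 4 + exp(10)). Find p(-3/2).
-1365*exp(8)/32 - 2145*exp(4)/32 + 4 + 3003*exp(2)/128 + 5005*exp(6)/64 + 1155*exp(10)/128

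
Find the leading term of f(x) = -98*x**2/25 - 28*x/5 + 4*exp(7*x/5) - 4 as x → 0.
686*x**3/375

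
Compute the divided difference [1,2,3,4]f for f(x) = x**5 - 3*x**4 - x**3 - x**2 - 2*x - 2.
34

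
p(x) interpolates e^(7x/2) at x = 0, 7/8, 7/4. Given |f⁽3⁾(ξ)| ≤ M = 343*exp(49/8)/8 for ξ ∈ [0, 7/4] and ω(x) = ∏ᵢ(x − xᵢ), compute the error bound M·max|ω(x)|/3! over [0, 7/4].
117649*sqrt(3)*exp(49/8)/110592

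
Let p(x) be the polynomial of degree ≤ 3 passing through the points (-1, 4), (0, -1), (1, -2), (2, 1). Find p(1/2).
-2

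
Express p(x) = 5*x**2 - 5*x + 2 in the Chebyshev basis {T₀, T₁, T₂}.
(9/2)T₀ + (-5)T₁ + (5/2)T₂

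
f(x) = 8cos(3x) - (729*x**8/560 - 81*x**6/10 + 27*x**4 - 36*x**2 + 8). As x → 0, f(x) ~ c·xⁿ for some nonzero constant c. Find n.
10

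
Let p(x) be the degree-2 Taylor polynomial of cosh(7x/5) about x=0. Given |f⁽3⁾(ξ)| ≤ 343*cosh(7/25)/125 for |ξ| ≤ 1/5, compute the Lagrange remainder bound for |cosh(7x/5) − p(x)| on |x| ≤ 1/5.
343*cosh(7/25)/93750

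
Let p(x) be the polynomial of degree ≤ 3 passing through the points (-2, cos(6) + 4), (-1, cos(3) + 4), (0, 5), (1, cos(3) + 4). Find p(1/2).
cos(6)/16 + 79/16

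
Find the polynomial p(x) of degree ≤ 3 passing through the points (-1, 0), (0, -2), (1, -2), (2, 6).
x**3 + x**2 - 2*x - 2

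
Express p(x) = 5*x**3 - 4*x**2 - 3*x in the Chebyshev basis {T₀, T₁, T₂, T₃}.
(-2)T₀ + (3/4)T₁ + (-2)T₂ + (5/4)T₃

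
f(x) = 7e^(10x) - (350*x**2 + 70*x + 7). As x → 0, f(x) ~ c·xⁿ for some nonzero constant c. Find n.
3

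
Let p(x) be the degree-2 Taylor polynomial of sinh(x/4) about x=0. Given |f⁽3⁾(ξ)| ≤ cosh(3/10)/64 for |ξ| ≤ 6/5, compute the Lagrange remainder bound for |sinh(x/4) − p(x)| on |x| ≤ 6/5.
9*cosh(3/10)/2000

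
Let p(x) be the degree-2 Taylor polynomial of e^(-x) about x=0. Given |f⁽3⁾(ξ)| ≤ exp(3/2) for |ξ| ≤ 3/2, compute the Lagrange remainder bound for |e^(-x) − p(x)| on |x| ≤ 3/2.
9*exp(3/2)/16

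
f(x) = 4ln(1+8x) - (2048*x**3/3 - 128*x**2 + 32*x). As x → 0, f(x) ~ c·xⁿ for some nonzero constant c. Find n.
4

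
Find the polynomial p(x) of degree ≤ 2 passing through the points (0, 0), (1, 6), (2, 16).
2*x**2 + 4*x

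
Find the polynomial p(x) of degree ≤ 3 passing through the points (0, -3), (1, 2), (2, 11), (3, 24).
2*x**2 + 3*x - 3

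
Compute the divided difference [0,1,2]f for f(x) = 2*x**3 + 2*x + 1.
6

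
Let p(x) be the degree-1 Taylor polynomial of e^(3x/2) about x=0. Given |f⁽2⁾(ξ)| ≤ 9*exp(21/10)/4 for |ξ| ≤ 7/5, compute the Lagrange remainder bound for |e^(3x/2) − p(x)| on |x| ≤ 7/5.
441*exp(21/10)/200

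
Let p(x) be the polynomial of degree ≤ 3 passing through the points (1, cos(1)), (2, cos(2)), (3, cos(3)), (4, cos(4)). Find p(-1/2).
135*cos(3)/16 - 35*cos(4)/16 + 105*cos(1)/16 - 189*cos(2)/16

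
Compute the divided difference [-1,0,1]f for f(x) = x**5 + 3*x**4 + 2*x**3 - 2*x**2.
1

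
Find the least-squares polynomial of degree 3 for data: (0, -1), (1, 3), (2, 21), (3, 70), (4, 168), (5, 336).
-143/126 + (461/108)x + (-715/252)x² + (167/54)x³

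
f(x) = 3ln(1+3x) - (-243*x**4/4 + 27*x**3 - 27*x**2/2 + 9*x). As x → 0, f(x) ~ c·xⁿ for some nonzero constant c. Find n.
5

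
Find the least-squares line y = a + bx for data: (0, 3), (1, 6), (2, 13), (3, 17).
a = 12/5, b = 49/10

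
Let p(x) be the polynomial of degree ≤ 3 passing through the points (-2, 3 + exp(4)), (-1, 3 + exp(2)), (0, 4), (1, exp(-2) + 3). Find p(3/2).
((-5*exp(4) + 13 + 21*exp(2))*exp(2) + 35)*exp(-2)/16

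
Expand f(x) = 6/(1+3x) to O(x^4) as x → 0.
6 - 18*x + 54*x**2 - 162*x**3 + O(x**4)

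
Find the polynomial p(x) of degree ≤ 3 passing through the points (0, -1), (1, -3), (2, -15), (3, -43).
-x**3 - 2*x**2 + x - 1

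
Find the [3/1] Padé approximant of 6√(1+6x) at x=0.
(-81*x**3/4 + 81*x**2/2 + 81*x/2 + 6)/(15*x/4 + 1)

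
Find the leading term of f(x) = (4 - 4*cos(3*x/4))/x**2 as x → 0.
9/8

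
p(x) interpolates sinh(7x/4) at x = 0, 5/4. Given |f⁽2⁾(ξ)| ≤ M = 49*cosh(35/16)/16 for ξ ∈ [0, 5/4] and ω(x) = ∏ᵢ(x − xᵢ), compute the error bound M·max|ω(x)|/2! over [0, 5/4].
1225*cosh(35/16)/2048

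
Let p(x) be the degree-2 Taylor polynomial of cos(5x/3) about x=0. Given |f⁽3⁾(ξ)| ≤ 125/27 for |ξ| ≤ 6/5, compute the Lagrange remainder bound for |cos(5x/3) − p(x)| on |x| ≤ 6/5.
4/3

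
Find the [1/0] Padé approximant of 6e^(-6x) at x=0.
6 - 36*x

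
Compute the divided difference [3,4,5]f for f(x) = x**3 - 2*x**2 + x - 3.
10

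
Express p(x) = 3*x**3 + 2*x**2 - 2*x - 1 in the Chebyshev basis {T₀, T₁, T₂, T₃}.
(1/4)T₁ + T₂ + (3/4)T₃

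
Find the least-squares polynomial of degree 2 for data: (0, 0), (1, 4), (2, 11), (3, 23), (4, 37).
-1/35 + (151/70)x + (25/14)x²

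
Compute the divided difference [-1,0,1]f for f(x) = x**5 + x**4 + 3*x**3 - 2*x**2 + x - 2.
-1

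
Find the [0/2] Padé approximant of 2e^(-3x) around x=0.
2/(9*x**2/2 + 3*x + 1)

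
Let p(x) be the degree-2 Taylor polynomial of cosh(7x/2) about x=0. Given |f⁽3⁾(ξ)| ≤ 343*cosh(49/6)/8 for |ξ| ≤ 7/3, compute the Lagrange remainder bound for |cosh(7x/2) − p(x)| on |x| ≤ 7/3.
117649*cosh(49/6)/1296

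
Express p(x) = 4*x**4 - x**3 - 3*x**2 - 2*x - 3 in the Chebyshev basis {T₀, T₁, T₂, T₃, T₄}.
(-3)T₀ + (-11/4)T₁ + (1/2)T₂ + (-1/4)T₃ + (1/2)T₄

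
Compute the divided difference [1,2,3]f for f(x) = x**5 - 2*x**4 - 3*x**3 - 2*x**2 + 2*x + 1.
20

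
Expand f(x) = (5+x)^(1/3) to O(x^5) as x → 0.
5**(1/3) + 5**(1/3)*x/15 - 5**(1/3)*x**2/225 + 5**(1/3)*x**3/2025 - 2*5**(1/3)*x**4/30375 + O(x**5)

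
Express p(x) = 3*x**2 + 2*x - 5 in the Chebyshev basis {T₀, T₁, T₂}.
(-7/2)T₀ + (2)T₁ + (3/2)T₂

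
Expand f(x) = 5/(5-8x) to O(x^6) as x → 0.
1 + 8*x/5 + 64*x**2/25 + 512*x**3/125 + 4096*x**4/625 + 32768*x**5/3125 + O(x**6)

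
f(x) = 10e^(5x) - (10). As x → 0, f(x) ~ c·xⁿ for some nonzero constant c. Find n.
1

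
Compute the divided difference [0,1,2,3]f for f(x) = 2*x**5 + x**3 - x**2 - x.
51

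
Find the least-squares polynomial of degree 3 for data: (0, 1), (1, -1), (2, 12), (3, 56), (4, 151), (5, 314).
59/63 + (-514/189)x + (-499/252)x² + (325/108)x³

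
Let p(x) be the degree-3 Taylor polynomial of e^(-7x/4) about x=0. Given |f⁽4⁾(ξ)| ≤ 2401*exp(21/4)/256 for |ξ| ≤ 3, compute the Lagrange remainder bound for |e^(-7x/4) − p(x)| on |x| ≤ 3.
64827*exp(21/4)/2048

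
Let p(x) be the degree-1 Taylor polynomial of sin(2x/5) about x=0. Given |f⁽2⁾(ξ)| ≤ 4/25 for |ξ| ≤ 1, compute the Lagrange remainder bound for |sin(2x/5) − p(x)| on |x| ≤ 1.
2/25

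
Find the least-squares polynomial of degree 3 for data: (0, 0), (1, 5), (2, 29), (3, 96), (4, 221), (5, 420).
41/126 + (-179/108)x + (583/252)x² + (80/27)x³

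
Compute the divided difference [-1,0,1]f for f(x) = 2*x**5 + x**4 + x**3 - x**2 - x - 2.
0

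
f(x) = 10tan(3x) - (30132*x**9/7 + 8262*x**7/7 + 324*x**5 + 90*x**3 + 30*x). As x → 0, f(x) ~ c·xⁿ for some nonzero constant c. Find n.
11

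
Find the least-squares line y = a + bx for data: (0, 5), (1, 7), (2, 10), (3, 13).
a = 47/10, b = 27/10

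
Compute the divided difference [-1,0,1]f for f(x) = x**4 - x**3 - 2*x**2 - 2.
-1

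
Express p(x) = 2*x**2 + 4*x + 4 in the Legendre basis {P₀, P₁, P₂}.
(14/3)P₀ + (4)P₁ + (4/3)P₂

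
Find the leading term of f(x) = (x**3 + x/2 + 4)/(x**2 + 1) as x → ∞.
x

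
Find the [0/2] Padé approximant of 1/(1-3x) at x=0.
1/(1 - 3*x)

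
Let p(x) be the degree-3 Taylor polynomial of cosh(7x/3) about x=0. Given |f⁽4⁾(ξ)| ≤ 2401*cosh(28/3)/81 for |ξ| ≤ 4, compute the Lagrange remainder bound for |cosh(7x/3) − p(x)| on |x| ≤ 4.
76832*cosh(28/3)/243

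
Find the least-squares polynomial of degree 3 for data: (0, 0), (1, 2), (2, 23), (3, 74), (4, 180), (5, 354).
-11/63 + (139/189)x + (-50/63)x² + (80/27)x³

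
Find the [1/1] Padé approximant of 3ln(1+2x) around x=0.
6*x/(x + 1)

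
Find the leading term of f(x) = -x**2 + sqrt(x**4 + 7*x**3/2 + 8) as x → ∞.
7*x/4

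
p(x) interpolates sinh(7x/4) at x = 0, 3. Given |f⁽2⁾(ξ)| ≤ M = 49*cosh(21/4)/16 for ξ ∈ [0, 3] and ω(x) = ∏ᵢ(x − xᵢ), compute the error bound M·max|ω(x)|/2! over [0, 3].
441*cosh(21/4)/128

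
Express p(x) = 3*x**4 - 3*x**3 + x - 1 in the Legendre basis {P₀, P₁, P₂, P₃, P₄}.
(-2/5)P₀ + (-4/5)P₁ + (12/7)P₂ + (-6/5)P₃ + (24/35)P₄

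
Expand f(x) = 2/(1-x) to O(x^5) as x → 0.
2 + 2*x + 2*x**2 + 2*x**3 + 2*x**4 + O(x**5)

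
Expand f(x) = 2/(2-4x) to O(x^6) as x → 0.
1 + 2*x + 4*x**2 + 8*x**3 + 16*x**4 + 32*x**5 + O(x**6)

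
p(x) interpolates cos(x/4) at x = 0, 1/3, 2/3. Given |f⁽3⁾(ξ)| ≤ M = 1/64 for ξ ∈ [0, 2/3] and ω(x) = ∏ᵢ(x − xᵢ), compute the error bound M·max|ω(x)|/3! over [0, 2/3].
sqrt(3)/46656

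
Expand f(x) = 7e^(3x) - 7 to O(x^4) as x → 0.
21*x + 63*x**2/2 + 63*x**3/2 + O(x**4)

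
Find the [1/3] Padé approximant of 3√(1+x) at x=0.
(21*x/8 + 3)/(x**3/64 - x**2/16 + 3*x/8 + 1)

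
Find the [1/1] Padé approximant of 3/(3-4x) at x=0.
1/(1 - 4*x/3)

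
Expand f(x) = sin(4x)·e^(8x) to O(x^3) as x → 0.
4*x + 32*x**2 + O(x**3)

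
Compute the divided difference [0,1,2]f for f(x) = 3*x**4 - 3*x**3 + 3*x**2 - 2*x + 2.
15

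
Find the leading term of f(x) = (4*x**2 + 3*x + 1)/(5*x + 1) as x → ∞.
4*x/5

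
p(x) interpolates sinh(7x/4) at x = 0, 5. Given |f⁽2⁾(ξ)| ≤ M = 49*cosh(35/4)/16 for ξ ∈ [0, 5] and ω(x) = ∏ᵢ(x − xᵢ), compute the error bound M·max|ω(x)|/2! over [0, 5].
1225*cosh(35/4)/128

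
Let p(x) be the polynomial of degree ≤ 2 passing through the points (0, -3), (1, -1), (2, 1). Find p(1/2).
-2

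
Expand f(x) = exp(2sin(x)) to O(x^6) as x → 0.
1 + 2*x + 2*x**2 + x**3 - 23*x**5/60 + O(x**6)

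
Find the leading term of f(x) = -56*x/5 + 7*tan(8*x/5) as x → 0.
3584*x**3/375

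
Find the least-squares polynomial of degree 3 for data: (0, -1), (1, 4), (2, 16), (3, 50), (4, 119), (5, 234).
-6/7 + (97/21)x + (-33/14)x² + (13/6)x³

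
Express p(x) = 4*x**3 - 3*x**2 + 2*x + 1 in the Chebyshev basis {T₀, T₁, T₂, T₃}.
(-1/2)T₀ + (5)T₁ + (-3/2)T₂ + T₃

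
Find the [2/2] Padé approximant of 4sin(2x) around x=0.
8*x/(2*x**2/3 + 1)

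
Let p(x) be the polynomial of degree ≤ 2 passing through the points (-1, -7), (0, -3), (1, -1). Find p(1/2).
-7/4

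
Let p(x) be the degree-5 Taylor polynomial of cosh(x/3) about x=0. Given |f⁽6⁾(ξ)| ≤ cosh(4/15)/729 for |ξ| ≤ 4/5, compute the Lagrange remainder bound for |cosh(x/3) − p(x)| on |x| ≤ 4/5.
256*cosh(4/15)/512578125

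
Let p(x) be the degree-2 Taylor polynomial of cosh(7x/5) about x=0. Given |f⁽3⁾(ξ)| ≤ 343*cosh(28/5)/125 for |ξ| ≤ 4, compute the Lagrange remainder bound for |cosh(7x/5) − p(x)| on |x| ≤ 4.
10976*cosh(28/5)/375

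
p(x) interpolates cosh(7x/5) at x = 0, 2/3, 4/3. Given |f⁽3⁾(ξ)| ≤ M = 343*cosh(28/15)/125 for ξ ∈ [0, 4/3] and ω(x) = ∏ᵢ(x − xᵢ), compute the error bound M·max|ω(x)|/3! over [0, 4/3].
2744*sqrt(3)*cosh(28/15)/91125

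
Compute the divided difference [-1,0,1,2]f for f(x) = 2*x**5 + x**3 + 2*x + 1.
11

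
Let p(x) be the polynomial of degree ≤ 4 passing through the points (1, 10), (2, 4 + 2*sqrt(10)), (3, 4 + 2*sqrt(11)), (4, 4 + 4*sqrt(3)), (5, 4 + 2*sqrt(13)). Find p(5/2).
-5*sqrt(3)/8 + 3*sqrt(13)/64 + 15*sqrt(10)/16 + 241/64 + 45*sqrt(11)/32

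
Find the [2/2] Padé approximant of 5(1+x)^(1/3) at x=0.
(35*x**2/27 + 35*x/6 + 5)/(5*x**2/54 + 5*x/6 + 1)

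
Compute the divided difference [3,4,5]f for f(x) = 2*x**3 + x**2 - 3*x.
25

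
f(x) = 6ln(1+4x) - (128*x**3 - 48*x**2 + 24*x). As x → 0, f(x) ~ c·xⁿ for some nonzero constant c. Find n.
4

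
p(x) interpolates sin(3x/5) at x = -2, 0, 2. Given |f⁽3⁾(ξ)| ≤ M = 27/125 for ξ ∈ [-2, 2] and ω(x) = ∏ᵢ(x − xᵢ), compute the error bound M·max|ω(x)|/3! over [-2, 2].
8*sqrt(3)/125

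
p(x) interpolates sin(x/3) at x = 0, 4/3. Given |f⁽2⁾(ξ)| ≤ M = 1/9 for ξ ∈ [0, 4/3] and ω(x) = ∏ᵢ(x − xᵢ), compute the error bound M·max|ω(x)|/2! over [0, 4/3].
2/81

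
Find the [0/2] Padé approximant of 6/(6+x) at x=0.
1/(x/6 + 1)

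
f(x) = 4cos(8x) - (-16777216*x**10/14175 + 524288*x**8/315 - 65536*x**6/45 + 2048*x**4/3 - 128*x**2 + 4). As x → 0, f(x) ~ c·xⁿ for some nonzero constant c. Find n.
12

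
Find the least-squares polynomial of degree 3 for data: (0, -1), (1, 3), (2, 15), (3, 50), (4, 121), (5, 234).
-44/63 + (277/189)x + (-143/252)x² + (209/108)x³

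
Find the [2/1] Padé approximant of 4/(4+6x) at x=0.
1/(3*x/2 + 1)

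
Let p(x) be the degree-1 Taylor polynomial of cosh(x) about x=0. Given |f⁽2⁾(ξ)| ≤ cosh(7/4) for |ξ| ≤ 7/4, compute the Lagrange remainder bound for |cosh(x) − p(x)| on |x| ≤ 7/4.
49*cosh(7/4)/32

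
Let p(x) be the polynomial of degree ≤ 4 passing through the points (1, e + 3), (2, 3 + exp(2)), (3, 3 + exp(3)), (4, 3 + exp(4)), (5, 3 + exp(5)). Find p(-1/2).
-385*exp(4)/32 - 693*exp(2)/32 + 3 + 1155*e/128 + 315*exp(5)/128 + 1485*exp(3)/64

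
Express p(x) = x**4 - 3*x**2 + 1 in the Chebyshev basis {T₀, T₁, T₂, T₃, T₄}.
(-1/8)T₀ - T₂ + (1/8)T₄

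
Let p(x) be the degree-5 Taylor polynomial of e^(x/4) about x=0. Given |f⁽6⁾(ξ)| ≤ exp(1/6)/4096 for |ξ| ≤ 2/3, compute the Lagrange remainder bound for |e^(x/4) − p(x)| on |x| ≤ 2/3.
exp(1/6)/33592320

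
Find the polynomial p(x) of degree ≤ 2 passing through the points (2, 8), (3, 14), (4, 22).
x**2 + x + 2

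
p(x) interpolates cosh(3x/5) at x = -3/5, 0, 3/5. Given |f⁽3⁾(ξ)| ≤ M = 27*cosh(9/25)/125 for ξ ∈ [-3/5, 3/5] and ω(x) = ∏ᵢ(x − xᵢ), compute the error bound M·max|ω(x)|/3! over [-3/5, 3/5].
27*sqrt(3)*cosh(9/25)/15625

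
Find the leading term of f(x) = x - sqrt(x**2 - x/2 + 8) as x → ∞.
1/4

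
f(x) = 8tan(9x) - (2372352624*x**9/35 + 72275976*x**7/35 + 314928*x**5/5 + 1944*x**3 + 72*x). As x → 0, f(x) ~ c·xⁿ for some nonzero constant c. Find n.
11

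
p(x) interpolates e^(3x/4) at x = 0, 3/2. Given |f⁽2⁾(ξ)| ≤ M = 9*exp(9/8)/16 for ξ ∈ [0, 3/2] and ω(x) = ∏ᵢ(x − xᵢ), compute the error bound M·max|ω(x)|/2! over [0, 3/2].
81*exp(9/8)/512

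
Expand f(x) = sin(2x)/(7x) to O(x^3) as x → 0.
2/7 - 4*x**2/21 + O(x**3)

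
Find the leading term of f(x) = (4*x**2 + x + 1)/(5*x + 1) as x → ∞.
4*x/5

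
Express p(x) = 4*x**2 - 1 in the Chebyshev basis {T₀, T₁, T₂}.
T₀ + (2)T₂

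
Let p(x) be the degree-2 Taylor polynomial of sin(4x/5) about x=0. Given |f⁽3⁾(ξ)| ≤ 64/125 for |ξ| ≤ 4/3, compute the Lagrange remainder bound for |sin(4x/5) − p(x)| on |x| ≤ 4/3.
2048/10125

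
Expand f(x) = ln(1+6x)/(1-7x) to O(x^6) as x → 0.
6*x + 24*x**2 + 240*x**3 + 1356*x**4 + 55236*x**5/5 + O(x**6)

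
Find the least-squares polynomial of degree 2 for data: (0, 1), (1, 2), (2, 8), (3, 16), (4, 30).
1 + (-4/5)x + (2)x²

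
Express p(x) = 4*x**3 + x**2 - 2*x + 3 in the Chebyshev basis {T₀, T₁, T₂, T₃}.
(7/2)T₀ + T₁ + (1/2)T₂ + T₃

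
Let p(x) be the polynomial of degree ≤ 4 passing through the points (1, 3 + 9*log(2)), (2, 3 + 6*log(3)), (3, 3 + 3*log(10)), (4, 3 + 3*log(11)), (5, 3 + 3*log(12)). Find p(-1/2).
3 + log(79228162514264337593543950336000000000000000000000000000000000000000000000000000000000000000000000*11**(29/32)*2**(75/128)*3**(57/128)*5**(39/64)/16498470378713279211530953935282941406772053995091988430139472909795873188682476523141453410937017)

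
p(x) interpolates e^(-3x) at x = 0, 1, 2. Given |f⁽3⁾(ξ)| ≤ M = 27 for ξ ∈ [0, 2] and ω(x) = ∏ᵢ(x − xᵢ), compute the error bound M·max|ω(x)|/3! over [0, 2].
sqrt(3)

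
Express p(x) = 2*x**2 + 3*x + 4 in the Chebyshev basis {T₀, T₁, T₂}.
(5)T₀ + (3)T₁ + T₂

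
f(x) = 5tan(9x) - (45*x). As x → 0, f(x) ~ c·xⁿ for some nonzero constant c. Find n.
3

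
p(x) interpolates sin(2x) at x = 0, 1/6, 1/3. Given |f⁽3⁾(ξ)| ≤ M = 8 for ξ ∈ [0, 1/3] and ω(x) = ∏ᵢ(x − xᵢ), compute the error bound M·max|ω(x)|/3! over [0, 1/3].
sqrt(3)/729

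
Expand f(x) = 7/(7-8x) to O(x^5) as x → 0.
1 + 8*x/7 + 64*x**2/49 + 512*x**3/343 + 4096*x**4/2401 + O(x**5)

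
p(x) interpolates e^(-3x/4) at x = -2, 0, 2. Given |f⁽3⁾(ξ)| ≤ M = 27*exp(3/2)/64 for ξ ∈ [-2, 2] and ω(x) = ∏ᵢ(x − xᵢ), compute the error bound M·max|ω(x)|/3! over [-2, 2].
sqrt(3)*exp(3/2)/8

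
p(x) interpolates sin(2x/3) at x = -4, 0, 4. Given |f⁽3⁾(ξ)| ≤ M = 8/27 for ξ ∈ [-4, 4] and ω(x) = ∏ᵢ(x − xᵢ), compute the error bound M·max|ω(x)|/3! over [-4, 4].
512*sqrt(3)/729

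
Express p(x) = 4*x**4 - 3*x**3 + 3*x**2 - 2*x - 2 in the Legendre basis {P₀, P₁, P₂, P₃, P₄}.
(-1/5)P₀ + (-19/5)P₁ + (30/7)P₂ + (-6/5)P₃ + (32/35)P₄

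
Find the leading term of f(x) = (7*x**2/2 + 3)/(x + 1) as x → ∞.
7*x/2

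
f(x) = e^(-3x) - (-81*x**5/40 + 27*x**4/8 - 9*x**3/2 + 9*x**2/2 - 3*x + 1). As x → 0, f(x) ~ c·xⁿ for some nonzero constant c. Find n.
6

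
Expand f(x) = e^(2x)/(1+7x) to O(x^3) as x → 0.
1 - 5*x + 37*x**2 + O(x**3)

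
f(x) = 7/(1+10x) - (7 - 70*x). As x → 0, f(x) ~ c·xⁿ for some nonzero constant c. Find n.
2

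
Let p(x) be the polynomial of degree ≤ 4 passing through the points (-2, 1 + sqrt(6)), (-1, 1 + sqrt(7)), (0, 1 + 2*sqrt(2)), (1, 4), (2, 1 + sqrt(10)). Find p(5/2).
-283/32 - 45*sqrt(7)/32 + 35*sqrt(6)/128 + 315*sqrt(10)/128 + 189*sqrt(2)/32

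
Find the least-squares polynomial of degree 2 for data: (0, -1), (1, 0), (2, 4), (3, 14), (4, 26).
-1 + (-6/5)x + (2)x²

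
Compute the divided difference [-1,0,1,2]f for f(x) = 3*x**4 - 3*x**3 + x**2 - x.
3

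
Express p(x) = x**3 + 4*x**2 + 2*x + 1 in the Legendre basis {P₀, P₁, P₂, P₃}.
(7/3)P₀ + (13/5)P₁ + (8/3)P₂ + (2/5)P₃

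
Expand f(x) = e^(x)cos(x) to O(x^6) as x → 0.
1 + x - x**3/3 - x**4/6 - x**5/30 + O(x**6)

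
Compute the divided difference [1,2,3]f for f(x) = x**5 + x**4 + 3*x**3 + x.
133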